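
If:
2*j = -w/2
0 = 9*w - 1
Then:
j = -1/36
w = 1/9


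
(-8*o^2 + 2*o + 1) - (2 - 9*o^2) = o^2 + 2*o - 1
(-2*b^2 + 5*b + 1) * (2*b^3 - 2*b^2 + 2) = -4*b^5 + 14*b^4 - 8*b^3 - 6*b^2 + 10*b + 2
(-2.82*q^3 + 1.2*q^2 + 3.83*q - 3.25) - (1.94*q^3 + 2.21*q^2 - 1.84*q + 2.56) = -4.76*q^3 - 1.01*q^2 + 5.67*q - 5.81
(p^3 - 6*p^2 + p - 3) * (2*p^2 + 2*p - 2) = 2*p^5 - 10*p^4 - 12*p^3 + 8*p^2 - 8*p + 6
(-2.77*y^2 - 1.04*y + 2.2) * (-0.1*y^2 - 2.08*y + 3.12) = 0.277*y^4 + 5.8656*y^3 - 6.6992*y^2 - 7.8208*y + 6.864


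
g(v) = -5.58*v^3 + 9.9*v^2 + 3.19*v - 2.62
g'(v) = -16.74*v^2 + 19.8*v + 3.19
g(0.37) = -0.37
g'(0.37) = 8.22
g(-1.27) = 20.73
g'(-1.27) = -48.96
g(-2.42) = 126.72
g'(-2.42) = -142.76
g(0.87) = 3.97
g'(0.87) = 7.75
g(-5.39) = 1141.58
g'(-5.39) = -589.86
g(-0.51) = -0.93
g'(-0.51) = -11.26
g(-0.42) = -1.80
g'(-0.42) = -8.08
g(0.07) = -2.35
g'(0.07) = 4.49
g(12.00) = -8180.98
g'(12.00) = -2169.77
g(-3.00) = 227.57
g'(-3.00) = -206.87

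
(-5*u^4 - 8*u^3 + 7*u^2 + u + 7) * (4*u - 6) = -20*u^5 - 2*u^4 + 76*u^3 - 38*u^2 + 22*u - 42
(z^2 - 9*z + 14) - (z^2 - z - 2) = 16 - 8*z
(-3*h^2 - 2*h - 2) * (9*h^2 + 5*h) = -27*h^4 - 33*h^3 - 28*h^2 - 10*h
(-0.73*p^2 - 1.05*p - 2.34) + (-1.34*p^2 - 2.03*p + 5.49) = -2.07*p^2 - 3.08*p + 3.15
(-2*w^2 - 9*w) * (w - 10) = -2*w^3 + 11*w^2 + 90*w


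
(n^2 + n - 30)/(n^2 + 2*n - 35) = (n + 6)/(n + 7)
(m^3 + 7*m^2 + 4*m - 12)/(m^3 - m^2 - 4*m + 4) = (m + 6)/(m - 2)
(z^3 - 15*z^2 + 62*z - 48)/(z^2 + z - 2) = (z^2 - 14*z + 48)/(z + 2)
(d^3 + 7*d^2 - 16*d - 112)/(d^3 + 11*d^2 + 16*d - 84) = (d^2 - 16)/(d^2 + 4*d - 12)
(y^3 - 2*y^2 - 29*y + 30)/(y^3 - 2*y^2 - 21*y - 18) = (y^2 + 4*y - 5)/(y^2 + 4*y + 3)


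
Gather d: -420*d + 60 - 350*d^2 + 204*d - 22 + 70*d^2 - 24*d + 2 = -280*d^2 - 240*d + 40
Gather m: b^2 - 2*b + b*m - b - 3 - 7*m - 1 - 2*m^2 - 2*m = b^2 - 3*b - 2*m^2 + m*(b - 9) - 4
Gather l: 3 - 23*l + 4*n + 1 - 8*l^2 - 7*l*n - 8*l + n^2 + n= -8*l^2 + l*(-7*n - 31) + n^2 + 5*n + 4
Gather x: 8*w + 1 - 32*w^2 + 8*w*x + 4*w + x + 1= -32*w^2 + 12*w + x*(8*w + 1) + 2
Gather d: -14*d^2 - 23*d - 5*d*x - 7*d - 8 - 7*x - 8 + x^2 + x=-14*d^2 + d*(-5*x - 30) + x^2 - 6*x - 16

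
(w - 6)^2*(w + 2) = w^3 - 10*w^2 + 12*w + 72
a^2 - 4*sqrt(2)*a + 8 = (a - 2*sqrt(2))^2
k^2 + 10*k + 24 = (k + 4)*(k + 6)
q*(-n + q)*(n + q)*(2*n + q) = -2*n^3*q - n^2*q^2 + 2*n*q^3 + q^4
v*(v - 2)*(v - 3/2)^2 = v^4 - 5*v^3 + 33*v^2/4 - 9*v/2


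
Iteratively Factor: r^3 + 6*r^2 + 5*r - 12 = (r + 3)*(r^2 + 3*r - 4) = (r - 1)*(r + 3)*(r + 4)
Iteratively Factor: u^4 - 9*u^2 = (u - 3)*(u^3 + 3*u^2) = u*(u - 3)*(u^2 + 3*u) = u^2*(u - 3)*(u + 3)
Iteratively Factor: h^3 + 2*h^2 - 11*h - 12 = (h + 1)*(h^2 + h - 12) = (h - 3)*(h + 1)*(h + 4)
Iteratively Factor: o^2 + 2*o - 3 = (o + 3)*(o - 1)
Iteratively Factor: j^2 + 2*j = (j)*(j + 2)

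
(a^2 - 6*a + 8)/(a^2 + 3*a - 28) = (a - 2)/(a + 7)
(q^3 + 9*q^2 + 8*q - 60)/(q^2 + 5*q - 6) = (q^2 + 3*q - 10)/(q - 1)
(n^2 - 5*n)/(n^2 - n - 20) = n/(n + 4)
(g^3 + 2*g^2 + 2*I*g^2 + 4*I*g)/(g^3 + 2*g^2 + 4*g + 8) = g/(g - 2*I)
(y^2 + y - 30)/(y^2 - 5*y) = (y + 6)/y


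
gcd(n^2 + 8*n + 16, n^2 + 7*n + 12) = n + 4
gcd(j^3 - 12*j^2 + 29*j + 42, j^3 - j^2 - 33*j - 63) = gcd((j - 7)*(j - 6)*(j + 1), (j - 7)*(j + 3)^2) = j - 7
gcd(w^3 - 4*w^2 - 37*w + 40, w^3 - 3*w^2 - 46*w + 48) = w^2 - 9*w + 8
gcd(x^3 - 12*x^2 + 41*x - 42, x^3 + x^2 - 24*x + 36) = x^2 - 5*x + 6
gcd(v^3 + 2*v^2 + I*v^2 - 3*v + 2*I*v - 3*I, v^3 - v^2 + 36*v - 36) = v - 1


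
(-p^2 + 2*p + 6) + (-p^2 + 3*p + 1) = -2*p^2 + 5*p + 7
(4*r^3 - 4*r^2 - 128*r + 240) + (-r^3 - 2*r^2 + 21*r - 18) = 3*r^3 - 6*r^2 - 107*r + 222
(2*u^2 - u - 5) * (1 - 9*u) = -18*u^3 + 11*u^2 + 44*u - 5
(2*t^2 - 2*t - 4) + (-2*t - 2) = 2*t^2 - 4*t - 6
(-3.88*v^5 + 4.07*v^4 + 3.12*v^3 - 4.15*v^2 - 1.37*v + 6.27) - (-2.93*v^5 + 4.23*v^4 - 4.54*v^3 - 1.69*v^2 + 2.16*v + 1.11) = -0.95*v^5 - 0.16*v^4 + 7.66*v^3 - 2.46*v^2 - 3.53*v + 5.16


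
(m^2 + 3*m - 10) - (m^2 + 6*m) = -3*m - 10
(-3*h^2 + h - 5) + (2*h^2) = -h^2 + h - 5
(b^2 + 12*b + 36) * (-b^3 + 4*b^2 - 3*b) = -b^5 - 8*b^4 + 9*b^3 + 108*b^2 - 108*b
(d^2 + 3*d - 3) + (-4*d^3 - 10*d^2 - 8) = -4*d^3 - 9*d^2 + 3*d - 11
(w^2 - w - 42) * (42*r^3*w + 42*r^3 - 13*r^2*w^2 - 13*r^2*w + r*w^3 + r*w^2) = 42*r^3*w^3 - 1806*r^3*w - 1764*r^3 - 13*r^2*w^4 + 559*r^2*w^2 + 546*r^2*w + r*w^5 - 43*r*w^3 - 42*r*w^2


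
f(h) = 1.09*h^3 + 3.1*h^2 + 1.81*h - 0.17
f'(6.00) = 156.73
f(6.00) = 357.73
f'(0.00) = 1.81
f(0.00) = -0.17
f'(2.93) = 48.05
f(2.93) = 59.16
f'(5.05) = 116.51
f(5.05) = 228.41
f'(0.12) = 2.60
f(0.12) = 0.09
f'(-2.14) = 3.52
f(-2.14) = -0.53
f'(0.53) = 6.01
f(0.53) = 1.82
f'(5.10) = 118.48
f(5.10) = 234.28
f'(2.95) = 48.56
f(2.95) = 60.13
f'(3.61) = 66.81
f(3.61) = 98.04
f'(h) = 3.27*h^2 + 6.2*h + 1.81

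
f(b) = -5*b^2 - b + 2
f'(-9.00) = 89.00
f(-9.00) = -394.00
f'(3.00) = -31.00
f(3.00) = -46.00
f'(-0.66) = 5.60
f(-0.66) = 0.48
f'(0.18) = -2.80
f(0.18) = 1.66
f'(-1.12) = 10.20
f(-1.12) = -3.15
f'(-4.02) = 39.20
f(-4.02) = -74.78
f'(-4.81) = 47.10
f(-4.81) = -108.87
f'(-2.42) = 23.20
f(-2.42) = -24.86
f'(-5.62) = 55.20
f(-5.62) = -150.30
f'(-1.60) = 15.00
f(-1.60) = -9.20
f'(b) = -10*b - 1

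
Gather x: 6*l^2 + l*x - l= 6*l^2 + l*x - l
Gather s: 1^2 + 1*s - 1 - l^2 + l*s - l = -l^2 - l + s*(l + 1)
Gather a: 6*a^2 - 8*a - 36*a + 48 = 6*a^2 - 44*a + 48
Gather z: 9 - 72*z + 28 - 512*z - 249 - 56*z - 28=-640*z - 240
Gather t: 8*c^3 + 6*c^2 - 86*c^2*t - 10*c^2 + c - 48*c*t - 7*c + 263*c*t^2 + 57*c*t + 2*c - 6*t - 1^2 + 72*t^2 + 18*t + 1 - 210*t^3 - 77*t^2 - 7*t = 8*c^3 - 4*c^2 - 4*c - 210*t^3 + t^2*(263*c - 5) + t*(-86*c^2 + 9*c + 5)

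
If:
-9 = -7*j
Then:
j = 9/7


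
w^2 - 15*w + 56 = (w - 8)*(w - 7)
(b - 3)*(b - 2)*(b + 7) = b^3 + 2*b^2 - 29*b + 42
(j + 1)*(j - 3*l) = j^2 - 3*j*l + j - 3*l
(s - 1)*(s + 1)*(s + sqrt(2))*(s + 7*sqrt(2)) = s^4 + 8*sqrt(2)*s^3 + 13*s^2 - 8*sqrt(2)*s - 14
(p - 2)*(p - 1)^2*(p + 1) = p^4 - 3*p^3 + p^2 + 3*p - 2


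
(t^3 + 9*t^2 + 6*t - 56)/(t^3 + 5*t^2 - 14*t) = (t + 4)/t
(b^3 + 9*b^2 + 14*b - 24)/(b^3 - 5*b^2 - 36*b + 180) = (b^2 + 3*b - 4)/(b^2 - 11*b + 30)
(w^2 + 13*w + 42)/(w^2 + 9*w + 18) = (w + 7)/(w + 3)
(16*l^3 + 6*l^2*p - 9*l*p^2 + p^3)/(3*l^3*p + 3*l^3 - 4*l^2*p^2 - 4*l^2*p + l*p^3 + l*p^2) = (16*l^3 + 6*l^2*p - 9*l*p^2 + p^3)/(l*(3*l^2*p + 3*l^2 - 4*l*p^2 - 4*l*p + p^3 + p^2))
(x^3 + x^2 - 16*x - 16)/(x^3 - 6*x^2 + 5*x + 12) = (x + 4)/(x - 3)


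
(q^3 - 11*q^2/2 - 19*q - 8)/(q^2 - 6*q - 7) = (-q^3 + 11*q^2/2 + 19*q + 8)/(-q^2 + 6*q + 7)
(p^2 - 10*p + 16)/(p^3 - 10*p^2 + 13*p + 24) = (p - 2)/(p^2 - 2*p - 3)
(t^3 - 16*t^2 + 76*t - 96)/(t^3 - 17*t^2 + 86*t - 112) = (t - 6)/(t - 7)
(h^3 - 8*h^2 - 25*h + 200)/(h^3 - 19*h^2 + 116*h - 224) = (h^2 - 25)/(h^2 - 11*h + 28)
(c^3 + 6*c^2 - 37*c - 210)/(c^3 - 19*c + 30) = (c^2 + c - 42)/(c^2 - 5*c + 6)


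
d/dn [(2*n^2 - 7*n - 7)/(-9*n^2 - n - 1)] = 65*n*(-n - 2)/(81*n^4 + 18*n^3 + 19*n^2 + 2*n + 1)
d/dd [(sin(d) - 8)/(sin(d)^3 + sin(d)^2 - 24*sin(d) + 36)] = (-2*sin(d)^3 + 23*sin(d)^2 + 16*sin(d) - 156)*cos(d)/(sin(d)^3 + sin(d)^2 - 24*sin(d) + 36)^2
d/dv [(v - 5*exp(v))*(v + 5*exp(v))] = 2*v - 50*exp(2*v)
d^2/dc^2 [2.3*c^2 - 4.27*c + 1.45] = 4.60000000000000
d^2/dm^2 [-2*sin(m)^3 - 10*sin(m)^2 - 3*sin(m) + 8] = 18*sin(m)^3 + 40*sin(m)^2 - 9*sin(m) - 20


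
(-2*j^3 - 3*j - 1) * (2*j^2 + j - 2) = -4*j^5 - 2*j^4 - 2*j^3 - 5*j^2 + 5*j + 2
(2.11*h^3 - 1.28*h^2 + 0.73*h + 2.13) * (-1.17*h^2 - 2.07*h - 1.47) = -2.4687*h^5 - 2.8701*h^4 - 1.3062*h^3 - 2.1216*h^2 - 5.4822*h - 3.1311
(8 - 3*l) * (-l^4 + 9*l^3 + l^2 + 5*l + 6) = 3*l^5 - 35*l^4 + 69*l^3 - 7*l^2 + 22*l + 48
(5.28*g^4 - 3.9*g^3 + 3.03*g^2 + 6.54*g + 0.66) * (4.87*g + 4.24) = 25.7136*g^5 + 3.3942*g^4 - 1.7799*g^3 + 44.697*g^2 + 30.9438*g + 2.7984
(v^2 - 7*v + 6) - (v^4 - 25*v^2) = -v^4 + 26*v^2 - 7*v + 6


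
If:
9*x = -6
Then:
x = -2/3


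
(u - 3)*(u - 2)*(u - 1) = u^3 - 6*u^2 + 11*u - 6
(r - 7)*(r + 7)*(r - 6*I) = r^3 - 6*I*r^2 - 49*r + 294*I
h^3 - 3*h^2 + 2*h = h*(h - 2)*(h - 1)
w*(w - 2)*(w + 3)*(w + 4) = w^4 + 5*w^3 - 2*w^2 - 24*w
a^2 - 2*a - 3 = (a - 3)*(a + 1)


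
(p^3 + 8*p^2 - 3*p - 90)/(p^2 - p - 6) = (p^2 + 11*p + 30)/(p + 2)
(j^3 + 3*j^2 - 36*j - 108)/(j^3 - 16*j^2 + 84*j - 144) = (j^2 + 9*j + 18)/(j^2 - 10*j + 24)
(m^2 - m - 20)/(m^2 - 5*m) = (m + 4)/m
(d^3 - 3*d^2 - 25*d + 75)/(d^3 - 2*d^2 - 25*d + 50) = (d - 3)/(d - 2)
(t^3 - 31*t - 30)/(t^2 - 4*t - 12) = (t^2 + 6*t + 5)/(t + 2)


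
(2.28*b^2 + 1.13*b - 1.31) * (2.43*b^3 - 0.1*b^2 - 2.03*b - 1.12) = 5.5404*b^5 + 2.5179*b^4 - 7.9247*b^3 - 4.7165*b^2 + 1.3937*b + 1.4672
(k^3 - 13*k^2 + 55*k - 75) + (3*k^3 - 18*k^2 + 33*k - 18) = 4*k^3 - 31*k^2 + 88*k - 93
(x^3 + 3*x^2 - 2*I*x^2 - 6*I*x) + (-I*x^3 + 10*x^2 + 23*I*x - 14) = x^3 - I*x^3 + 13*x^2 - 2*I*x^2 + 17*I*x - 14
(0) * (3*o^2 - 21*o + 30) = 0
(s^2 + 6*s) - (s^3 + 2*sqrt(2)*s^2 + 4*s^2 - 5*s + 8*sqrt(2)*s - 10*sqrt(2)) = -s^3 - 3*s^2 - 2*sqrt(2)*s^2 - 8*sqrt(2)*s + 11*s + 10*sqrt(2)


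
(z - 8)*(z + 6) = z^2 - 2*z - 48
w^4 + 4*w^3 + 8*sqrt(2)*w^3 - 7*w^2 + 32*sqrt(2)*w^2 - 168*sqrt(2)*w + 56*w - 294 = (w - 3)*(w + 7)*(w + sqrt(2))*(w + 7*sqrt(2))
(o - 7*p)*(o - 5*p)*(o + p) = o^3 - 11*o^2*p + 23*o*p^2 + 35*p^3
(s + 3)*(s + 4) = s^2 + 7*s + 12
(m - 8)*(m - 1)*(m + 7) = m^3 - 2*m^2 - 55*m + 56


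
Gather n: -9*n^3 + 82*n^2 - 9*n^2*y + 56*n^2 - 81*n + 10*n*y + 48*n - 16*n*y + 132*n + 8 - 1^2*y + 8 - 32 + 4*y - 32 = -9*n^3 + n^2*(138 - 9*y) + n*(99 - 6*y) + 3*y - 48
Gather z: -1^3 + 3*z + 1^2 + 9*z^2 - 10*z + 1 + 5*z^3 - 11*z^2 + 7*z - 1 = 5*z^3 - 2*z^2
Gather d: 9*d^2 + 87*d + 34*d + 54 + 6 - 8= 9*d^2 + 121*d + 52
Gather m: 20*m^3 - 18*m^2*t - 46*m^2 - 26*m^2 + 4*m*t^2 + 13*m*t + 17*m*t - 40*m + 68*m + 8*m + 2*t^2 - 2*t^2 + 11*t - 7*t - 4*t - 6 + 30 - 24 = 20*m^3 + m^2*(-18*t - 72) + m*(4*t^2 + 30*t + 36)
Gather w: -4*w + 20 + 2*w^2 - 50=2*w^2 - 4*w - 30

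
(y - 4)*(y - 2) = y^2 - 6*y + 8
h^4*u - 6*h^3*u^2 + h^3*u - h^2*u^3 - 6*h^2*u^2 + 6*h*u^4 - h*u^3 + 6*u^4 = (h - 6*u)*(h - u)*(h + u)*(h*u + u)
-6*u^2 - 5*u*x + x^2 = (-6*u + x)*(u + x)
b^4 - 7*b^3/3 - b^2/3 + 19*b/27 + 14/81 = (b - 7/3)*(b - 2/3)*(b + 1/3)^2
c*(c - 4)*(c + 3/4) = c^3 - 13*c^2/4 - 3*c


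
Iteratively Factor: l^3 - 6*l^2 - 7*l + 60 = (l - 5)*(l^2 - l - 12) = (l - 5)*(l - 4)*(l + 3)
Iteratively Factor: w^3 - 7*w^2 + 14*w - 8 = (w - 4)*(w^2 - 3*w + 2) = (w - 4)*(w - 2)*(w - 1)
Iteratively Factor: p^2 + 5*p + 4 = (p + 4)*(p + 1)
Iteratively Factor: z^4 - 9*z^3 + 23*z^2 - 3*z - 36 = (z - 4)*(z^3 - 5*z^2 + 3*z + 9) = (z - 4)*(z + 1)*(z^2 - 6*z + 9) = (z - 4)*(z - 3)*(z + 1)*(z - 3)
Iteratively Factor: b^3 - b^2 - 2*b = (b + 1)*(b^2 - 2*b) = (b - 2)*(b + 1)*(b)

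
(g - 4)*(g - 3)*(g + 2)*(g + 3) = g^4 - 2*g^3 - 17*g^2 + 18*g + 72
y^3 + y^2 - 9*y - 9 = (y - 3)*(y + 1)*(y + 3)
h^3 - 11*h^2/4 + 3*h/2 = h*(h - 2)*(h - 3/4)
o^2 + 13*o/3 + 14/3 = (o + 2)*(o + 7/3)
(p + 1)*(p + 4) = p^2 + 5*p + 4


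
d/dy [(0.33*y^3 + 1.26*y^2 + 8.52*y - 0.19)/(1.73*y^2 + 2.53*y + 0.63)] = (0.5709*y^4 + 1.6698*y^3 - 10.9281*y^2 + 2.245*y + 5.8483)/(2.9929*y^4 + 8.7538*y^3 + 8.5807*y^2 + 3.1878*y + 0.3969)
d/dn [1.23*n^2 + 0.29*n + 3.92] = 2.46*n + 0.29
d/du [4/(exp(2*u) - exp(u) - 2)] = (4 - 8*exp(u))*exp(u)/(-exp(2*u) + exp(u) + 2)^2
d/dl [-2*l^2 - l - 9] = -4*l - 1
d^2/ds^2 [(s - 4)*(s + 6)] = 2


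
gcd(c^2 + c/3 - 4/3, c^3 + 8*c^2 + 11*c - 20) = c - 1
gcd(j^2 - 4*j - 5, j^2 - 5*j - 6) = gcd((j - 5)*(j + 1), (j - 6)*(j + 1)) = j + 1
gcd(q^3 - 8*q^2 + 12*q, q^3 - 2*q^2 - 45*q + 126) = q - 6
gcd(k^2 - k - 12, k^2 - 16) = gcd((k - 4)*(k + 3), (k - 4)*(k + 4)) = k - 4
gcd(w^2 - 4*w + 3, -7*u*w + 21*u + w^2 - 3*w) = w - 3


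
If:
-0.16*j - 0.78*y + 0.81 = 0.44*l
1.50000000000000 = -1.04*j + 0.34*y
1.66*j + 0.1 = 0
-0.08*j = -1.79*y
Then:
No Solution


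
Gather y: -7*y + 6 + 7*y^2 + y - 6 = 7*y^2 - 6*y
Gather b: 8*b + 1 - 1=8*b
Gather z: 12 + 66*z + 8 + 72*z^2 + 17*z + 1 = 72*z^2 + 83*z + 21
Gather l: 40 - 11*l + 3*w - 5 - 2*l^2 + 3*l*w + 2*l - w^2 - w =-2*l^2 + l*(3*w - 9) - w^2 + 2*w + 35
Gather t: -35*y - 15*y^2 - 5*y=-15*y^2 - 40*y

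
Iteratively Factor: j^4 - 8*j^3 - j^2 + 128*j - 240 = (j - 3)*(j^3 - 5*j^2 - 16*j + 80) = (j - 3)*(j + 4)*(j^2 - 9*j + 20) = (j - 4)*(j - 3)*(j + 4)*(j - 5)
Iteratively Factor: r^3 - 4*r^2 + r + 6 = (r - 3)*(r^2 - r - 2) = (r - 3)*(r - 2)*(r + 1)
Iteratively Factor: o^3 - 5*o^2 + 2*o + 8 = (o + 1)*(o^2 - 6*o + 8) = (o - 2)*(o + 1)*(o - 4)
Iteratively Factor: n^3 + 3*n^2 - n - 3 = (n - 1)*(n^2 + 4*n + 3) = (n - 1)*(n + 1)*(n + 3)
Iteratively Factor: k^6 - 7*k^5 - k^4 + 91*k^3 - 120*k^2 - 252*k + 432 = (k - 3)*(k^5 - 4*k^4 - 13*k^3 + 52*k^2 + 36*k - 144) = (k - 4)*(k - 3)*(k^4 - 13*k^2 + 36) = (k - 4)*(k - 3)*(k + 3)*(k^3 - 3*k^2 - 4*k + 12) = (k - 4)*(k - 3)*(k + 2)*(k + 3)*(k^2 - 5*k + 6) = (k - 4)*(k - 3)^2*(k + 2)*(k + 3)*(k - 2)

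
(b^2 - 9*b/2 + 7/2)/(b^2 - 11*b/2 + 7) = (b - 1)/(b - 2)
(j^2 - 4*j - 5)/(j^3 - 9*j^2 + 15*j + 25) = 1/(j - 5)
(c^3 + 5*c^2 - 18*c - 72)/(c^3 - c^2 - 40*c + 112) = (c^2 + 9*c + 18)/(c^2 + 3*c - 28)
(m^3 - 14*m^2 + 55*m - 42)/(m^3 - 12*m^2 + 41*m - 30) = (m - 7)/(m - 5)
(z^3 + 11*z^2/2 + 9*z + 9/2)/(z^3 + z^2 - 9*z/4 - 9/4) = 2*(z + 3)/(2*z - 3)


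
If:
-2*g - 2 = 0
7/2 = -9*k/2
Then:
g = -1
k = -7/9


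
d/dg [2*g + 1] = 2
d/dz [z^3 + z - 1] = 3*z^2 + 1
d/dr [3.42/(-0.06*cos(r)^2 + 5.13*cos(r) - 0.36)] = (17.5446 - 0.4104*cos(r))*sin(r)/(0.06*cos(r)^2 - 5.13*cos(r) + 0.36)^2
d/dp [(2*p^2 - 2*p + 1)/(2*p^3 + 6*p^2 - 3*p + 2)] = (-4*p^4 + 8*p^3 - 4*p - 1)/(4*p^6 + 24*p^5 + 24*p^4 - 28*p^3 + 33*p^2 - 12*p + 4)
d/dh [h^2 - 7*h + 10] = 2*h - 7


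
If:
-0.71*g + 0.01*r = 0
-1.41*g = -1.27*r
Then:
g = 0.00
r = 0.00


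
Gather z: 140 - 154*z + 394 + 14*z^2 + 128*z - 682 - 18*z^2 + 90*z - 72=-4*z^2 + 64*z - 220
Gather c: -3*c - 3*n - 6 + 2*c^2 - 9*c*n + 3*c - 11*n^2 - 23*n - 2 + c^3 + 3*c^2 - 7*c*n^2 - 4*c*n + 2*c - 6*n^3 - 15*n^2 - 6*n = c^3 + 5*c^2 + c*(-7*n^2 - 13*n + 2) - 6*n^3 - 26*n^2 - 32*n - 8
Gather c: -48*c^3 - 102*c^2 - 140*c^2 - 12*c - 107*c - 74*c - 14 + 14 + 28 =-48*c^3 - 242*c^2 - 193*c + 28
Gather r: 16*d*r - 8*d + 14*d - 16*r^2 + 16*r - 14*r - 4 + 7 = 6*d - 16*r^2 + r*(16*d + 2) + 3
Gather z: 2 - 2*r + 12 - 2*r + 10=24 - 4*r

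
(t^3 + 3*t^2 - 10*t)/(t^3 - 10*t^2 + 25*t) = (t^2 + 3*t - 10)/(t^2 - 10*t + 25)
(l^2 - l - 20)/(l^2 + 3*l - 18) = (l^2 - l - 20)/(l^2 + 3*l - 18)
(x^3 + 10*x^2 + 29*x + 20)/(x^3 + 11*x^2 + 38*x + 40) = (x + 1)/(x + 2)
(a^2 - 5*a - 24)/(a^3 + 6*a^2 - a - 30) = (a - 8)/(a^2 + 3*a - 10)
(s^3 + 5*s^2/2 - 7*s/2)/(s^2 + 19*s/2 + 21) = s*(s - 1)/(s + 6)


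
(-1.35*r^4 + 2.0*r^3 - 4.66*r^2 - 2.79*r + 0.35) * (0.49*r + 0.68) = -0.6615*r^5 + 0.0619999999999998*r^4 - 0.9234*r^3 - 4.5359*r^2 - 1.7257*r + 0.238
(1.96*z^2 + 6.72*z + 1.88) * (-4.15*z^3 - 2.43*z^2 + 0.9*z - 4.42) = -8.134*z^5 - 32.6508*z^4 - 22.3676*z^3 - 7.1836*z^2 - 28.0104*z - 8.3096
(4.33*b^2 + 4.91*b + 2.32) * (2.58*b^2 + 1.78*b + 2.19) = 11.1714*b^4 + 20.3752*b^3 + 24.2081*b^2 + 14.8825*b + 5.0808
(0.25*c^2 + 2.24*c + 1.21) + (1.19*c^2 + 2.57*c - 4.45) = 1.44*c^2 + 4.81*c - 3.24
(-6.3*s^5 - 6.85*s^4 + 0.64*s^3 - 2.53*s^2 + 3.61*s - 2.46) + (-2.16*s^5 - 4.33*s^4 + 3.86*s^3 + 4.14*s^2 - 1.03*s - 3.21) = -8.46*s^5 - 11.18*s^4 + 4.5*s^3 + 1.61*s^2 + 2.58*s - 5.67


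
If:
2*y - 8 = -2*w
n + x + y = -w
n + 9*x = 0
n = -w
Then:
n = -9/2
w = 9/2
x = 1/2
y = -1/2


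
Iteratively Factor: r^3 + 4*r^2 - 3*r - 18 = (r + 3)*(r^2 + r - 6) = (r + 3)^2*(r - 2)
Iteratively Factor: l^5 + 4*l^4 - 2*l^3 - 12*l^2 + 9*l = (l - 1)*(l^4 + 5*l^3 + 3*l^2 - 9*l) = (l - 1)*(l + 3)*(l^3 + 2*l^2 - 3*l) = (l - 1)*(l + 3)^2*(l^2 - l) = l*(l - 1)*(l + 3)^2*(l - 1)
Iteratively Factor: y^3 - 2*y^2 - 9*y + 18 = (y + 3)*(y^2 - 5*y + 6) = (y - 3)*(y + 3)*(y - 2)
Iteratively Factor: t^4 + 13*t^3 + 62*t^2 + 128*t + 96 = (t + 3)*(t^3 + 10*t^2 + 32*t + 32) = (t + 3)*(t + 4)*(t^2 + 6*t + 8) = (t + 3)*(t + 4)^2*(t + 2)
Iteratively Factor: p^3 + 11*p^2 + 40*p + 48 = (p + 3)*(p^2 + 8*p + 16) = (p + 3)*(p + 4)*(p + 4)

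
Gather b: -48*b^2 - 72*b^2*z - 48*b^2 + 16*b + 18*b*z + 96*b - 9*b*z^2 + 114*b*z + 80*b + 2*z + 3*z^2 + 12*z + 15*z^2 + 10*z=b^2*(-72*z - 96) + b*(-9*z^2 + 132*z + 192) + 18*z^2 + 24*z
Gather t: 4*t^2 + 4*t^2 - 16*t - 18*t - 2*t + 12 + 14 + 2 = 8*t^2 - 36*t + 28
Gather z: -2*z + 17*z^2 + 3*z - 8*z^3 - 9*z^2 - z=-8*z^3 + 8*z^2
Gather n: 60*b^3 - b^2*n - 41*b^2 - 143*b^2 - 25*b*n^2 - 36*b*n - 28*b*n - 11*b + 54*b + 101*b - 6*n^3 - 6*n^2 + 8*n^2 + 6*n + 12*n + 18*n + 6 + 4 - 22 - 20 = 60*b^3 - 184*b^2 + 144*b - 6*n^3 + n^2*(2 - 25*b) + n*(-b^2 - 64*b + 36) - 32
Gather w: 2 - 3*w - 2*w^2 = -2*w^2 - 3*w + 2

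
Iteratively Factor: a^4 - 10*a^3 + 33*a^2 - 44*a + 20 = (a - 1)*(a^3 - 9*a^2 + 24*a - 20) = (a - 5)*(a - 1)*(a^2 - 4*a + 4) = (a - 5)*(a - 2)*(a - 1)*(a - 2)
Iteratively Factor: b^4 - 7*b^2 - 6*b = (b + 1)*(b^3 - b^2 - 6*b) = (b + 1)*(b + 2)*(b^2 - 3*b) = (b - 3)*(b + 1)*(b + 2)*(b)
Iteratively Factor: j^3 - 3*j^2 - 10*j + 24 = (j - 4)*(j^2 + j - 6) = (j - 4)*(j - 2)*(j + 3)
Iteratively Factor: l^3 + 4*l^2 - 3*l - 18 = (l + 3)*(l^2 + l - 6) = (l + 3)^2*(l - 2)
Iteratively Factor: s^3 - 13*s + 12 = (s - 3)*(s^2 + 3*s - 4) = (s - 3)*(s + 4)*(s - 1)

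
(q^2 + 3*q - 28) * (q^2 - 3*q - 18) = q^4 - 55*q^2 + 30*q + 504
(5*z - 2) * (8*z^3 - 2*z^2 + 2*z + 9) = 40*z^4 - 26*z^3 + 14*z^2 + 41*z - 18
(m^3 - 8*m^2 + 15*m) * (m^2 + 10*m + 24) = m^5 + 2*m^4 - 41*m^3 - 42*m^2 + 360*m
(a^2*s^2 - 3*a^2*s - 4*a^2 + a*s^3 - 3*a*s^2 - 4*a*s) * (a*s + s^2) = a^3*s^3 - 3*a^3*s^2 - 4*a^3*s + 2*a^2*s^4 - 6*a^2*s^3 - 8*a^2*s^2 + a*s^5 - 3*a*s^4 - 4*a*s^3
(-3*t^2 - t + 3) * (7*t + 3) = -21*t^3 - 16*t^2 + 18*t + 9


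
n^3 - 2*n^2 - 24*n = n*(n - 6)*(n + 4)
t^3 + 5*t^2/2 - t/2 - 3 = (t - 1)*(t + 3/2)*(t + 2)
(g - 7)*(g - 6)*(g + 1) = g^3 - 12*g^2 + 29*g + 42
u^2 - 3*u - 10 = (u - 5)*(u + 2)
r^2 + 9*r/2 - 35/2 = (r - 5/2)*(r + 7)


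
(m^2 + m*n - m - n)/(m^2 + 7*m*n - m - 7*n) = (m + n)/(m + 7*n)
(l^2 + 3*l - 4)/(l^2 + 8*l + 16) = (l - 1)/(l + 4)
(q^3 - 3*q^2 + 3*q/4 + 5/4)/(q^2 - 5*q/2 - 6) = (-4*q^3 + 12*q^2 - 3*q - 5)/(2*(-2*q^2 + 5*q + 12))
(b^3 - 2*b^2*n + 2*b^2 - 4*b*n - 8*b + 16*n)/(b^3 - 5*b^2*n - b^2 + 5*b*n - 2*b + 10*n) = (b^2 - 2*b*n + 4*b - 8*n)/(b^2 - 5*b*n + b - 5*n)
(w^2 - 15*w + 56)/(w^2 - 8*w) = (w - 7)/w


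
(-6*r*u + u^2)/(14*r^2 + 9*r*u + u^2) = u*(-6*r + u)/(14*r^2 + 9*r*u + u^2)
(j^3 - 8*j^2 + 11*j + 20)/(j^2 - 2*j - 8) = (j^2 - 4*j - 5)/(j + 2)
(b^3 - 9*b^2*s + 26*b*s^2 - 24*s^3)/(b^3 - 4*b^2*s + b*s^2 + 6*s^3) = (b - 4*s)/(b + s)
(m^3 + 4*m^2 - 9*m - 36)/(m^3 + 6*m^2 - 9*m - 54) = (m + 4)/(m + 6)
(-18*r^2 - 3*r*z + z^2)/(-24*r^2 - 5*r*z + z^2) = (-6*r + z)/(-8*r + z)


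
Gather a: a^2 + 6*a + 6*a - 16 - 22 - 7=a^2 + 12*a - 45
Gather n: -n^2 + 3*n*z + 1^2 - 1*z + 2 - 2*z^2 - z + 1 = -n^2 + 3*n*z - 2*z^2 - 2*z + 4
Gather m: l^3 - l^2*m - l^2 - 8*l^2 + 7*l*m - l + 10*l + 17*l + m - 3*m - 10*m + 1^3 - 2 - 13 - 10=l^3 - 9*l^2 + 26*l + m*(-l^2 + 7*l - 12) - 24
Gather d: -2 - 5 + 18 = 11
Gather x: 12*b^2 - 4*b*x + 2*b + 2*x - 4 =12*b^2 + 2*b + x*(2 - 4*b) - 4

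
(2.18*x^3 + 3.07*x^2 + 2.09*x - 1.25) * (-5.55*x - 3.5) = -12.099*x^4 - 24.6685*x^3 - 22.3445*x^2 - 0.3775*x + 4.375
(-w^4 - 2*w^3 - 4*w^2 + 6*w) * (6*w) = -6*w^5 - 12*w^4 - 24*w^3 + 36*w^2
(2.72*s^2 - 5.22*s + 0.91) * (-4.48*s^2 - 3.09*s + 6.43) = -12.1856*s^4 + 14.9808*s^3 + 29.5426*s^2 - 36.3765*s + 5.8513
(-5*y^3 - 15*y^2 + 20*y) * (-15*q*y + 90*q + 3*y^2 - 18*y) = 75*q*y^4 - 225*q*y^3 - 1650*q*y^2 + 1800*q*y - 15*y^5 + 45*y^4 + 330*y^3 - 360*y^2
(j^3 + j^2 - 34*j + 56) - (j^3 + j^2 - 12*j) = 56 - 22*j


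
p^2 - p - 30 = (p - 6)*(p + 5)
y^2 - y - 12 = (y - 4)*(y + 3)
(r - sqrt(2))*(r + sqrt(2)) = r^2 - 2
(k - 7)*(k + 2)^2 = k^3 - 3*k^2 - 24*k - 28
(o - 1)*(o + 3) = o^2 + 2*o - 3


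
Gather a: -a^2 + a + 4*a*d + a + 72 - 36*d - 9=-a^2 + a*(4*d + 2) - 36*d + 63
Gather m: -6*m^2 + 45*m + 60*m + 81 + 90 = -6*m^2 + 105*m + 171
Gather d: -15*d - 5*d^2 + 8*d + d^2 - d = -4*d^2 - 8*d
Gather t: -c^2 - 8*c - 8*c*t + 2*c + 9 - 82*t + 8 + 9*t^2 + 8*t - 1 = -c^2 - 6*c + 9*t^2 + t*(-8*c - 74) + 16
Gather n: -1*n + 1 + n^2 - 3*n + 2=n^2 - 4*n + 3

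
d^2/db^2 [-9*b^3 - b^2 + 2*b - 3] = -54*b - 2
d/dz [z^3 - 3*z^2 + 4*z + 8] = 3*z^2 - 6*z + 4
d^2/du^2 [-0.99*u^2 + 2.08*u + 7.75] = -1.98000000000000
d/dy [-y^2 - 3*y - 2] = -2*y - 3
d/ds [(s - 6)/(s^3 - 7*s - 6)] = (s^3 - 7*s - (s - 6)*(3*s^2 - 7) - 6)/(-s^3 + 7*s + 6)^2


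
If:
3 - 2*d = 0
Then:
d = 3/2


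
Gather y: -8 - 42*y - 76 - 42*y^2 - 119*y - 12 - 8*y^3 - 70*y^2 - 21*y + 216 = -8*y^3 - 112*y^2 - 182*y + 120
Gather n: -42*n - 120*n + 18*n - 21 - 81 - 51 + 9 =-144*n - 144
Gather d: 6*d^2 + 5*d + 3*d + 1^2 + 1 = 6*d^2 + 8*d + 2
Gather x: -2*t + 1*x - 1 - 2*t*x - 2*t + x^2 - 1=-4*t + x^2 + x*(1 - 2*t) - 2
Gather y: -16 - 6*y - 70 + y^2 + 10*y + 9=y^2 + 4*y - 77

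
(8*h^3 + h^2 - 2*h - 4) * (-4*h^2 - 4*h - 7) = -32*h^5 - 36*h^4 - 52*h^3 + 17*h^2 + 30*h + 28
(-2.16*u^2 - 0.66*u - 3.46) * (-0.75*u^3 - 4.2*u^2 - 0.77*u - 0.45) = 1.62*u^5 + 9.567*u^4 + 7.0302*u^3 + 16.0122*u^2 + 2.9612*u + 1.557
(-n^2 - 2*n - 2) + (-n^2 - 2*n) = -2*n^2 - 4*n - 2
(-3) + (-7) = -10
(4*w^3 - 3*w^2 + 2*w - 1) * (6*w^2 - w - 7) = 24*w^5 - 22*w^4 - 13*w^3 + 13*w^2 - 13*w + 7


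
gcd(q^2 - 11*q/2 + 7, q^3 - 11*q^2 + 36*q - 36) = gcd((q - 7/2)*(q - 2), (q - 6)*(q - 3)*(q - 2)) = q - 2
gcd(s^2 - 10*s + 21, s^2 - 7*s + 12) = s - 3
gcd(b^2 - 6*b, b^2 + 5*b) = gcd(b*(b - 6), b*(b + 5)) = b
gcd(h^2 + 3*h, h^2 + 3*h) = h^2 + 3*h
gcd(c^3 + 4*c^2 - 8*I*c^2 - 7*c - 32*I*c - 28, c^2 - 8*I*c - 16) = 1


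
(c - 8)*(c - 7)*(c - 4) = c^3 - 19*c^2 + 116*c - 224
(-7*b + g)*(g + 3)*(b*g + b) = -7*b^2*g^2 - 28*b^2*g - 21*b^2 + b*g^3 + 4*b*g^2 + 3*b*g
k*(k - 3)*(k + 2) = k^3 - k^2 - 6*k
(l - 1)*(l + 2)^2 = l^3 + 3*l^2 - 4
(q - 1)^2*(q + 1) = q^3 - q^2 - q + 1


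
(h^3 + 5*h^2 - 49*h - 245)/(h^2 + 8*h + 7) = (h^2 - 2*h - 35)/(h + 1)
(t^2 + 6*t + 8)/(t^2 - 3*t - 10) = (t + 4)/(t - 5)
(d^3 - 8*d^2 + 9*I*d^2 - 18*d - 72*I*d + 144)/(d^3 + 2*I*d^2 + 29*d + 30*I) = (d^2 + d*(-8 + 3*I) - 24*I)/(d^2 - 4*I*d + 5)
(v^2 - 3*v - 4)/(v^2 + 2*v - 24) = (v + 1)/(v + 6)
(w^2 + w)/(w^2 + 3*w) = (w + 1)/(w + 3)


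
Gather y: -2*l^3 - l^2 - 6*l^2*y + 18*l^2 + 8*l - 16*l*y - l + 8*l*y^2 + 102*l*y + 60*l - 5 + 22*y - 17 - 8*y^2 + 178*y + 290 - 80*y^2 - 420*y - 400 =-2*l^3 + 17*l^2 + 67*l + y^2*(8*l - 88) + y*(-6*l^2 + 86*l - 220) - 132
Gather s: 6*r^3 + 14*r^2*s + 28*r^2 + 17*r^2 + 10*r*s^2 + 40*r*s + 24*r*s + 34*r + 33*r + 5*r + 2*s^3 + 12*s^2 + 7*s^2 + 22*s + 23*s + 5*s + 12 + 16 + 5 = 6*r^3 + 45*r^2 + 72*r + 2*s^3 + s^2*(10*r + 19) + s*(14*r^2 + 64*r + 50) + 33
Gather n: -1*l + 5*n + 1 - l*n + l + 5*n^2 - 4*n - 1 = 5*n^2 + n*(1 - l)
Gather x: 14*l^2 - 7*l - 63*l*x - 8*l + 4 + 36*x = 14*l^2 - 15*l + x*(36 - 63*l) + 4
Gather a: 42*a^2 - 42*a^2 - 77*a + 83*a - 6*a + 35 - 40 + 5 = 0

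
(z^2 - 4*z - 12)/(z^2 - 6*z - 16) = (z - 6)/(z - 8)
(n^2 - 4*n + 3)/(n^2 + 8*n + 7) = (n^2 - 4*n + 3)/(n^2 + 8*n + 7)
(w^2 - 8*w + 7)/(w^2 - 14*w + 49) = (w - 1)/(w - 7)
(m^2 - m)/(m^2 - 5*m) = (m - 1)/(m - 5)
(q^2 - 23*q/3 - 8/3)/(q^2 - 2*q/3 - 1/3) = (q - 8)/(q - 1)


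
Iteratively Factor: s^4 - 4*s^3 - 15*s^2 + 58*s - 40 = (s - 5)*(s^3 + s^2 - 10*s + 8) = (s - 5)*(s + 4)*(s^2 - 3*s + 2) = (s - 5)*(s - 1)*(s + 4)*(s - 2)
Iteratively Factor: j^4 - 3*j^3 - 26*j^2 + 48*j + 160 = (j + 4)*(j^3 - 7*j^2 + 2*j + 40) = (j - 4)*(j + 4)*(j^2 - 3*j - 10) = (j - 5)*(j - 4)*(j + 4)*(j + 2)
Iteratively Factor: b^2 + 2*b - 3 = (b + 3)*(b - 1)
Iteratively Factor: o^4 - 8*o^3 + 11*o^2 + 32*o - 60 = (o - 2)*(o^3 - 6*o^2 - o + 30) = (o - 3)*(o - 2)*(o^2 - 3*o - 10) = (o - 3)*(o - 2)*(o + 2)*(o - 5)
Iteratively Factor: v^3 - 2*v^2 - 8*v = (v - 4)*(v^2 + 2*v) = (v - 4)*(v + 2)*(v)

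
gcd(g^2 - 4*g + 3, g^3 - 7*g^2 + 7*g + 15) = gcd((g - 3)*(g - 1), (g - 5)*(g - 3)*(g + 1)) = g - 3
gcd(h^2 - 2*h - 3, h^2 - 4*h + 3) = h - 3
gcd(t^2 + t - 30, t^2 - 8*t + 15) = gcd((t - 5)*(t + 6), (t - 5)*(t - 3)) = t - 5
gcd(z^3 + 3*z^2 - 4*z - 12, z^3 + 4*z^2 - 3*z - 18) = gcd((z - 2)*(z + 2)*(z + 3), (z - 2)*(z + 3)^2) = z^2 + z - 6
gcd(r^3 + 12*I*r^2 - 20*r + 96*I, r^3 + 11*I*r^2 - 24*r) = r + 8*I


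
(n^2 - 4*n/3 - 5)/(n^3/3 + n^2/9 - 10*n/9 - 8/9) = 3*(3*n^2 - 4*n - 15)/(3*n^3 + n^2 - 10*n - 8)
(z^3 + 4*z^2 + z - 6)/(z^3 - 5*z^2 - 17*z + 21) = (z + 2)/(z - 7)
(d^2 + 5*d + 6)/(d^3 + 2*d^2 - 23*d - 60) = (d + 2)/(d^2 - d - 20)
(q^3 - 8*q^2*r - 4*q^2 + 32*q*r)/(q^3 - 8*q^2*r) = (q - 4)/q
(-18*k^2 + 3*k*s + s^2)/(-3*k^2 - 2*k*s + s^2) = (6*k + s)/(k + s)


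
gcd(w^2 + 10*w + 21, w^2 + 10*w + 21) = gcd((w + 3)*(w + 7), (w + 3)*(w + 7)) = w^2 + 10*w + 21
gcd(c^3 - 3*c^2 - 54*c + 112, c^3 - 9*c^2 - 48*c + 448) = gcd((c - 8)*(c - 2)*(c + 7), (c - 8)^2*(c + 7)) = c^2 - c - 56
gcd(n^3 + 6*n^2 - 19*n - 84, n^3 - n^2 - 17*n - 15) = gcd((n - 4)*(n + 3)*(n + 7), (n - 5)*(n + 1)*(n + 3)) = n + 3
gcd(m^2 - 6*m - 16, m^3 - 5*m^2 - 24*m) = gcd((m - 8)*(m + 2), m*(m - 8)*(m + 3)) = m - 8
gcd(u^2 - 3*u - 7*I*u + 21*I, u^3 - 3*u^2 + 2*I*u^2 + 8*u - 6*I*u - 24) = u - 3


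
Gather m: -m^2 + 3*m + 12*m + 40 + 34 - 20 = -m^2 + 15*m + 54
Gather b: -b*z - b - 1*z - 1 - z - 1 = b*(-z - 1) - 2*z - 2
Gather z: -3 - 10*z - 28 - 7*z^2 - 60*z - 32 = -7*z^2 - 70*z - 63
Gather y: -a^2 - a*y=-a^2 - a*y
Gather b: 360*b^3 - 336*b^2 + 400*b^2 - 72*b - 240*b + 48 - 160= 360*b^3 + 64*b^2 - 312*b - 112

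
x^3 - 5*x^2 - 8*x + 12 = (x - 6)*(x - 1)*(x + 2)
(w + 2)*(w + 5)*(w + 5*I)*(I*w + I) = I*w^4 - 5*w^3 + 8*I*w^3 - 40*w^2 + 17*I*w^2 - 85*w + 10*I*w - 50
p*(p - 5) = p^2 - 5*p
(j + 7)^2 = j^2 + 14*j + 49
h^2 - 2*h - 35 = (h - 7)*(h + 5)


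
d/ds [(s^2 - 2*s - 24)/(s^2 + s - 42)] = 3/(s^2 + 14*s + 49)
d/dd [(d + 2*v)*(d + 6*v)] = 2*d + 8*v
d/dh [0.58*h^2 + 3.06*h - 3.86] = 1.16*h + 3.06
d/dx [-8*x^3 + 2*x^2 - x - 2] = -24*x^2 + 4*x - 1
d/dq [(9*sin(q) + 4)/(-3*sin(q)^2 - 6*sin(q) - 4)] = 3*(9*sin(q)^2 + 8*sin(q) - 4)*cos(q)/(3*sin(q)^2 + 6*sin(q) + 4)^2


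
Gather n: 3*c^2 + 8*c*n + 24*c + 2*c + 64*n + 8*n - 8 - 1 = 3*c^2 + 26*c + n*(8*c + 72) - 9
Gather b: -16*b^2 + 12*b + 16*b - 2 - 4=-16*b^2 + 28*b - 6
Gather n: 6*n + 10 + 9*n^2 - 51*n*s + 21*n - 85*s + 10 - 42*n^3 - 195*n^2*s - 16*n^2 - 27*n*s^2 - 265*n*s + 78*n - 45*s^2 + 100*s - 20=-42*n^3 + n^2*(-195*s - 7) + n*(-27*s^2 - 316*s + 105) - 45*s^2 + 15*s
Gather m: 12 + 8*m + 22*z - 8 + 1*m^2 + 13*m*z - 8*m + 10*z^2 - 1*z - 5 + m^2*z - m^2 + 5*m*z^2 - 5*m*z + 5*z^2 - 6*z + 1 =m^2*z + m*(5*z^2 + 8*z) + 15*z^2 + 15*z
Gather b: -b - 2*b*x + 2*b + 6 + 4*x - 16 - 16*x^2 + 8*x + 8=b*(1 - 2*x) - 16*x^2 + 12*x - 2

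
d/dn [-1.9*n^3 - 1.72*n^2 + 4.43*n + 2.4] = -5.7*n^2 - 3.44*n + 4.43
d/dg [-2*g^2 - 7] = -4*g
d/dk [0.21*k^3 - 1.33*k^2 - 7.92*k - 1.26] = 0.63*k^2 - 2.66*k - 7.92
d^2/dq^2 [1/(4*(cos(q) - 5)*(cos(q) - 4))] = (-4*sin(q)^4 + 3*sin(q)^2 - 855*cos(q)/4 + 27*cos(3*q)/4 + 123)/(4*(cos(q) - 5)^3*(cos(q) - 4)^3)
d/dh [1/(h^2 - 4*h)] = 2*(2 - h)/(h^2*(h - 4)^2)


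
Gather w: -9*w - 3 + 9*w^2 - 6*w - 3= 9*w^2 - 15*w - 6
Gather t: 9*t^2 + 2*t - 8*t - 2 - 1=9*t^2 - 6*t - 3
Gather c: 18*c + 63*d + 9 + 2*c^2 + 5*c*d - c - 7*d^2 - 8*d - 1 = 2*c^2 + c*(5*d + 17) - 7*d^2 + 55*d + 8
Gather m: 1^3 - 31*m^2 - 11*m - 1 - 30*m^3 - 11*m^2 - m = -30*m^3 - 42*m^2 - 12*m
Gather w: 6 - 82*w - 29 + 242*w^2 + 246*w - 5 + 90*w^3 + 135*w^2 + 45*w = 90*w^3 + 377*w^2 + 209*w - 28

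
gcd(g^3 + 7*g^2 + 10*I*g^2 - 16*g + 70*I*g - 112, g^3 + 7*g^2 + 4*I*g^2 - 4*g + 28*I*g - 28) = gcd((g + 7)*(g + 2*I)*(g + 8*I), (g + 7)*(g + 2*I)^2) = g^2 + g*(7 + 2*I) + 14*I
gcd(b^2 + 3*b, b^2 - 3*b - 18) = b + 3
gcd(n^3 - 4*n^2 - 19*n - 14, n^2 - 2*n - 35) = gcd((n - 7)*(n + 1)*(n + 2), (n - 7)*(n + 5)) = n - 7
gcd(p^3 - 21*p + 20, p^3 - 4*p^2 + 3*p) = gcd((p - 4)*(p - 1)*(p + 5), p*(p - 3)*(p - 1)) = p - 1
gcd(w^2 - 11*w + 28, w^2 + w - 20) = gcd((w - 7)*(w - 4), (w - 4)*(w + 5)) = w - 4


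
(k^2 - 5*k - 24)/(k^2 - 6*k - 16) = (k + 3)/(k + 2)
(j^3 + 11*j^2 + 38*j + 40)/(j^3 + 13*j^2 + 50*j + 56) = (j + 5)/(j + 7)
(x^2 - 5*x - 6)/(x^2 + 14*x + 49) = (x^2 - 5*x - 6)/(x^2 + 14*x + 49)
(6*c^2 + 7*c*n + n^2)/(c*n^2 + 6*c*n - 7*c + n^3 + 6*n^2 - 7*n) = (6*c + n)/(n^2 + 6*n - 7)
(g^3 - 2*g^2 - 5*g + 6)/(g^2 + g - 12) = (g^2 + g - 2)/(g + 4)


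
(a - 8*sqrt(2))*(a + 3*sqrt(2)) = a^2 - 5*sqrt(2)*a - 48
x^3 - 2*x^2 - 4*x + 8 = (x - 2)^2*(x + 2)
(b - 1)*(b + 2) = b^2 + b - 2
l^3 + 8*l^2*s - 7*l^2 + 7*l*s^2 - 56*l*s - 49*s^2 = (l - 7)*(l + s)*(l + 7*s)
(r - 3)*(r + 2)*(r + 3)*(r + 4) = r^4 + 6*r^3 - r^2 - 54*r - 72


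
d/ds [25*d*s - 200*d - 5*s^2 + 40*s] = 25*d - 10*s + 40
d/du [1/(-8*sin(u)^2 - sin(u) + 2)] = (16*sin(u) + 1)*cos(u)/(8*sin(u)^2 + sin(u) - 2)^2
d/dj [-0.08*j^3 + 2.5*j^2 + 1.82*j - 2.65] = -0.24*j^2 + 5.0*j + 1.82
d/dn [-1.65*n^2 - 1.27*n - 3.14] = -3.3*n - 1.27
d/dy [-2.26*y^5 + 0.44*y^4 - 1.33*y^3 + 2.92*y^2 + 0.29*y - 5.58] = -11.3*y^4 + 1.76*y^3 - 3.99*y^2 + 5.84*y + 0.29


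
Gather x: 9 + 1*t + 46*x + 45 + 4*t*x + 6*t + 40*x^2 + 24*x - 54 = 7*t + 40*x^2 + x*(4*t + 70)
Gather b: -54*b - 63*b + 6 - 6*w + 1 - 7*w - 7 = -117*b - 13*w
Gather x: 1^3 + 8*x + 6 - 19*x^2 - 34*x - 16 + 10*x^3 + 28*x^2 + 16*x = 10*x^3 + 9*x^2 - 10*x - 9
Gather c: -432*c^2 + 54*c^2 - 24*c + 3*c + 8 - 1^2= -378*c^2 - 21*c + 7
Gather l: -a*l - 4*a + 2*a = -a*l - 2*a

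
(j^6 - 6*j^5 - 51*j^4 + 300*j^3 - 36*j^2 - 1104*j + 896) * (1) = j^6 - 6*j^5 - 51*j^4 + 300*j^3 - 36*j^2 - 1104*j + 896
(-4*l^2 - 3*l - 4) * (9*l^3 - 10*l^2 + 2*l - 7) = -36*l^5 + 13*l^4 - 14*l^3 + 62*l^2 + 13*l + 28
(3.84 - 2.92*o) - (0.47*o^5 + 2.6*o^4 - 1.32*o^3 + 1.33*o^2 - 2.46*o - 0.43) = -0.47*o^5 - 2.6*o^4 + 1.32*o^3 - 1.33*o^2 - 0.46*o + 4.27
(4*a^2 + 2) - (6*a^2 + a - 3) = -2*a^2 - a + 5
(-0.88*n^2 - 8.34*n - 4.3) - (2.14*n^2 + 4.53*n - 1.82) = -3.02*n^2 - 12.87*n - 2.48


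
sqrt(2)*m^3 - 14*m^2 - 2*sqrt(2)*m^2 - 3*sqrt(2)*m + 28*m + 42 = (m - 3)*(m - 7*sqrt(2))*(sqrt(2)*m + sqrt(2))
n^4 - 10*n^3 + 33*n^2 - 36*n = n*(n - 4)*(n - 3)^2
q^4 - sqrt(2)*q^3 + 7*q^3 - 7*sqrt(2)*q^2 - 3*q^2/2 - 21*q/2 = q*(q + 7)*(q - 3*sqrt(2)/2)*(q + sqrt(2)/2)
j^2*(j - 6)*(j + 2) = j^4 - 4*j^3 - 12*j^2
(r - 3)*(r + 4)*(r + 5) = r^3 + 6*r^2 - 7*r - 60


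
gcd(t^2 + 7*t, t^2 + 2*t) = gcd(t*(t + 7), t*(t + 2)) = t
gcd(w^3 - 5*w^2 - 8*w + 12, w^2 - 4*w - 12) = w^2 - 4*w - 12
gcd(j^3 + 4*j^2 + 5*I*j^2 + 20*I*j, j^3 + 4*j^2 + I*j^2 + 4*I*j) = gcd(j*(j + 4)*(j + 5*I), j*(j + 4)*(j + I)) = j^2 + 4*j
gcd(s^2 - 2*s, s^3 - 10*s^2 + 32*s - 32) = s - 2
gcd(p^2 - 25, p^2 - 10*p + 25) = p - 5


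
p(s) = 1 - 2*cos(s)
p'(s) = 2*sin(s)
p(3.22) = 2.99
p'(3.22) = -0.16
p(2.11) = 2.03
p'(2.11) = 1.72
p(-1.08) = 0.06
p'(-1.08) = -1.76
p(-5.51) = -0.43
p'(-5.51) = 1.40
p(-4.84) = 0.75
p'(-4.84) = 1.98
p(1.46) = 0.78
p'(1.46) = 1.99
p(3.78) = 2.61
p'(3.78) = -1.19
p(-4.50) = 1.42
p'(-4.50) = 1.96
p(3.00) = 2.98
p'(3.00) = 0.28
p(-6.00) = -0.92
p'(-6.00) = 0.56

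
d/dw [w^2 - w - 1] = 2*w - 1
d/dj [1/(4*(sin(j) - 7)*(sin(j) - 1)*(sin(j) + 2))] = 3*(4*sin(j) + cos(j)^2 + 2)*cos(j)/(4*(sin(j) - 7)^2*(sin(j) - 1)^2*(sin(j) + 2)^2)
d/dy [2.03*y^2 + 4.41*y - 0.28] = 4.06*y + 4.41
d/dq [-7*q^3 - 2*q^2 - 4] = q*(-21*q - 4)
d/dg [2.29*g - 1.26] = 2.29000000000000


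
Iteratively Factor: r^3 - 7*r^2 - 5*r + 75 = (r + 3)*(r^2 - 10*r + 25) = (r - 5)*(r + 3)*(r - 5)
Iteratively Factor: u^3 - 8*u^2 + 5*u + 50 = (u + 2)*(u^2 - 10*u + 25) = (u - 5)*(u + 2)*(u - 5)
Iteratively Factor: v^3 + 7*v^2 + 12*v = (v + 4)*(v^2 + 3*v) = v*(v + 4)*(v + 3)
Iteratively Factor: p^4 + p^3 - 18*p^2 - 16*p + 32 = (p + 2)*(p^3 - p^2 - 16*p + 16) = (p - 4)*(p + 2)*(p^2 + 3*p - 4) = (p - 4)*(p + 2)*(p + 4)*(p - 1)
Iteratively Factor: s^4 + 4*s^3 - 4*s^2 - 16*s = (s)*(s^3 + 4*s^2 - 4*s - 16) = s*(s + 4)*(s^2 - 4) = s*(s + 2)*(s + 4)*(s - 2)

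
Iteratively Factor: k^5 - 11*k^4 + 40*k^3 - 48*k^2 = (k)*(k^4 - 11*k^3 + 40*k^2 - 48*k) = k*(k - 4)*(k^3 - 7*k^2 + 12*k) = k*(k - 4)*(k - 3)*(k^2 - 4*k) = k*(k - 4)^2*(k - 3)*(k)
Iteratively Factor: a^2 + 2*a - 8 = (a + 4)*(a - 2)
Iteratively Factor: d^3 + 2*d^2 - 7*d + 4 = (d - 1)*(d^2 + 3*d - 4) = (d - 1)^2*(d + 4)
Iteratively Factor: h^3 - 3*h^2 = (h)*(h^2 - 3*h) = h^2*(h - 3)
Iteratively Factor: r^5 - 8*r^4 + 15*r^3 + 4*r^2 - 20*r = (r - 2)*(r^4 - 6*r^3 + 3*r^2 + 10*r) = (r - 5)*(r - 2)*(r^3 - r^2 - 2*r) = r*(r - 5)*(r - 2)*(r^2 - r - 2) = r*(r - 5)*(r - 2)*(r + 1)*(r - 2)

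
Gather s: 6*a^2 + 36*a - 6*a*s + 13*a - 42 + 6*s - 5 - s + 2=6*a^2 + 49*a + s*(5 - 6*a) - 45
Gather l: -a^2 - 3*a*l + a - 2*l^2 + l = -a^2 + a - 2*l^2 + l*(1 - 3*a)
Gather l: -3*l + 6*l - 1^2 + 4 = 3*l + 3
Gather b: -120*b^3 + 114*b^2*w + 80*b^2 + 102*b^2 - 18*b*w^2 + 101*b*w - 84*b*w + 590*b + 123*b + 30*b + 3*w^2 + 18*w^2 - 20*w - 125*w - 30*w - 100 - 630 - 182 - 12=-120*b^3 + b^2*(114*w + 182) + b*(-18*w^2 + 17*w + 743) + 21*w^2 - 175*w - 924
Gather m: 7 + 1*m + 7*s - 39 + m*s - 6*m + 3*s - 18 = m*(s - 5) + 10*s - 50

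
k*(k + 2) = k^2 + 2*k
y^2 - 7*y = y*(y - 7)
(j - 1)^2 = j^2 - 2*j + 1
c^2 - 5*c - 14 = (c - 7)*(c + 2)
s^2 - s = s*(s - 1)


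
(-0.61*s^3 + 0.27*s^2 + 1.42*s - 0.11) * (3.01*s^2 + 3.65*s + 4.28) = -1.8361*s^5 - 1.4138*s^4 + 2.6489*s^3 + 6.0075*s^2 + 5.6761*s - 0.4708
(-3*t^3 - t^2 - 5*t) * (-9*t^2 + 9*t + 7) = 27*t^5 - 18*t^4 + 15*t^3 - 52*t^2 - 35*t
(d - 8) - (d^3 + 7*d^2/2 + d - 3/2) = -d^3 - 7*d^2/2 - 13/2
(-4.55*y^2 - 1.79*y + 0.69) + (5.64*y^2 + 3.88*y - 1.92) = 1.09*y^2 + 2.09*y - 1.23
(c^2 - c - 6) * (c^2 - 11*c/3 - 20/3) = c^4 - 14*c^3/3 - 9*c^2 + 86*c/3 + 40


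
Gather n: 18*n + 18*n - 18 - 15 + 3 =36*n - 30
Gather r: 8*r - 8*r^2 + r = -8*r^2 + 9*r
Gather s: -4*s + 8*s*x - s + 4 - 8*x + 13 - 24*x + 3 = s*(8*x - 5) - 32*x + 20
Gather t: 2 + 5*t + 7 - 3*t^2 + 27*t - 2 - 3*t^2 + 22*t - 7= -6*t^2 + 54*t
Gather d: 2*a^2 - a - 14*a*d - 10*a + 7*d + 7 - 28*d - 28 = 2*a^2 - 11*a + d*(-14*a - 21) - 21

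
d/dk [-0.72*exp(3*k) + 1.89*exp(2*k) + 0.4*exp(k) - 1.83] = (-2.16*exp(2*k) + 3.78*exp(k) + 0.4)*exp(k)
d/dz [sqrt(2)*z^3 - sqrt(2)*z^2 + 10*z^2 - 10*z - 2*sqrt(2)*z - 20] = 3*sqrt(2)*z^2 - 2*sqrt(2)*z + 20*z - 10 - 2*sqrt(2)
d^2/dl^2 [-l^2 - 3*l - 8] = -2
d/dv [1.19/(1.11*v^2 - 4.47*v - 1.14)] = (5.3193 - 2.6418*v)/(-1.11*v^2 + 4.47*v + 1.14)^2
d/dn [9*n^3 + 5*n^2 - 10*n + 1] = 27*n^2 + 10*n - 10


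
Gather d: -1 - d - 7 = -d - 8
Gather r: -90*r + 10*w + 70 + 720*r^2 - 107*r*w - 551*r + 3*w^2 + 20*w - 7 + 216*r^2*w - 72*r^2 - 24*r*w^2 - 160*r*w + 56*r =r^2*(216*w + 648) + r*(-24*w^2 - 267*w - 585) + 3*w^2 + 30*w + 63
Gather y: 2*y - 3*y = -y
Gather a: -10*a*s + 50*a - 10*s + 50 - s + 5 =a*(50 - 10*s) - 11*s + 55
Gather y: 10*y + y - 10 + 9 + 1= 11*y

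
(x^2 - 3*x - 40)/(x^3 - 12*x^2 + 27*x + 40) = (x + 5)/(x^2 - 4*x - 5)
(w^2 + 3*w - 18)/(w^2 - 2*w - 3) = (w + 6)/(w + 1)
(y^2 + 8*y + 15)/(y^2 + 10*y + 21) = (y + 5)/(y + 7)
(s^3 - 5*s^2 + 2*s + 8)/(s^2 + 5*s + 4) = (s^2 - 6*s + 8)/(s + 4)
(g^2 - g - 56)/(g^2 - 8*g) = (g + 7)/g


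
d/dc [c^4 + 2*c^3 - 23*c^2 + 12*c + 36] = 4*c^3 + 6*c^2 - 46*c + 12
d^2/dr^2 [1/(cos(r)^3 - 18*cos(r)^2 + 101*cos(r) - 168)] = ((407*cos(r) - 144*cos(2*r) + 9*cos(3*r))*(cos(r)^3 - 18*cos(r)^2 + 101*cos(r) - 168)/4 + 2*(3*cos(r)^2 - 36*cos(r) + 101)^2*sin(r)^2)/(cos(r)^3 - 18*cos(r)^2 + 101*cos(r) - 168)^3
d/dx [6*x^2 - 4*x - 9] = 12*x - 4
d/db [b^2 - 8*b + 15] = 2*b - 8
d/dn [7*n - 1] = 7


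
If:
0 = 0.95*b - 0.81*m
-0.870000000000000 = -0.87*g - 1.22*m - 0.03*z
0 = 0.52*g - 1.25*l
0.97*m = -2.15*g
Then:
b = 0.896434921264152 - 0.0309115490091087*z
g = 0.0163565847900624*z - 0.474340958911809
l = 0.00680433927266595*z - 0.197325838907313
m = 1.05137429037154 - 0.0362542858748806*z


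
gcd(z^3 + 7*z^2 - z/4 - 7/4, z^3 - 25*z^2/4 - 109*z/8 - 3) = 1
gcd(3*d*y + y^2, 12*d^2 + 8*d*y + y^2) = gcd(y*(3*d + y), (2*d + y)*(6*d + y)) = 1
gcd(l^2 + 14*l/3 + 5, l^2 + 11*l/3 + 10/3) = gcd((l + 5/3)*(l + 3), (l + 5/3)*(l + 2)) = l + 5/3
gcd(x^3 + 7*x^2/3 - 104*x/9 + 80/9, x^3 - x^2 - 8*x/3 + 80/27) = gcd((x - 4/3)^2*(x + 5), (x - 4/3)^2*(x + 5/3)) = x^2 - 8*x/3 + 16/9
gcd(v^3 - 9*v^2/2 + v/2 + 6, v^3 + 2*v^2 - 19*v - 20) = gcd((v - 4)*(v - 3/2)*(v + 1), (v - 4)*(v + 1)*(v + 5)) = v^2 - 3*v - 4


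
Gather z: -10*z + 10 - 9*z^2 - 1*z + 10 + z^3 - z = z^3 - 9*z^2 - 12*z + 20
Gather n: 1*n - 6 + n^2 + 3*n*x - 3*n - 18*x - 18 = n^2 + n*(3*x - 2) - 18*x - 24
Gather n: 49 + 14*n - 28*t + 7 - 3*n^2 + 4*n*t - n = -3*n^2 + n*(4*t + 13) - 28*t + 56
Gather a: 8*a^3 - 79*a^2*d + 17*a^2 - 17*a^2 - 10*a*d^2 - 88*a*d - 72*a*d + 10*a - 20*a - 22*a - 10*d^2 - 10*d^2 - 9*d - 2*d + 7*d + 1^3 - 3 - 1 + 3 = 8*a^3 - 79*a^2*d + a*(-10*d^2 - 160*d - 32) - 20*d^2 - 4*d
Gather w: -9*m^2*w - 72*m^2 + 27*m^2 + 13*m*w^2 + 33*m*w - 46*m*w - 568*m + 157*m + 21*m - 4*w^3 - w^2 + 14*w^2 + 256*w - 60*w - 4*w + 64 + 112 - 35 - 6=-45*m^2 - 390*m - 4*w^3 + w^2*(13*m + 13) + w*(-9*m^2 - 13*m + 192) + 135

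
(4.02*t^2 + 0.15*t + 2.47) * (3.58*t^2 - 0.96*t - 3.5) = 14.3916*t^4 - 3.3222*t^3 - 5.3714*t^2 - 2.8962*t - 8.645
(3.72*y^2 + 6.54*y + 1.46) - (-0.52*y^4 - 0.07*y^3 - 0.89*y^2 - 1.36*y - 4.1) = 0.52*y^4 + 0.07*y^3 + 4.61*y^2 + 7.9*y + 5.56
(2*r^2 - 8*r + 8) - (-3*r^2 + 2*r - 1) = 5*r^2 - 10*r + 9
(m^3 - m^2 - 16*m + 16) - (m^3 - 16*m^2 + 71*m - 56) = 15*m^2 - 87*m + 72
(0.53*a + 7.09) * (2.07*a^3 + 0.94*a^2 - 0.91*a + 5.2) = 1.0971*a^4 + 15.1745*a^3 + 6.1823*a^2 - 3.6959*a + 36.868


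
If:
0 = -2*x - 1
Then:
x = -1/2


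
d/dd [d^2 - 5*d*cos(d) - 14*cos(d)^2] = 5*d*sin(d) + 2*d + 14*sin(2*d) - 5*cos(d)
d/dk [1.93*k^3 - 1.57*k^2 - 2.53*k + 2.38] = 5.79*k^2 - 3.14*k - 2.53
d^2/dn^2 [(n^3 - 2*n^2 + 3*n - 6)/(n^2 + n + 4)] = 4*(n^3 + 9*n^2 - 3*n - 13)/(n^6 + 3*n^5 + 15*n^4 + 25*n^3 + 60*n^2 + 48*n + 64)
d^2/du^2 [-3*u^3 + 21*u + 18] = -18*u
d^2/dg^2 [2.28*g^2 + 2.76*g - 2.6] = 4.56000000000000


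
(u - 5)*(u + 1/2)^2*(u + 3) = u^4 - u^3 - 67*u^2/4 - 31*u/2 - 15/4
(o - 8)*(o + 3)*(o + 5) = o^3 - 49*o - 120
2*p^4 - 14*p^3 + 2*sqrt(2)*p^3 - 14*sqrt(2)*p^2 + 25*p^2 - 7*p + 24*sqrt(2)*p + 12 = (p - 4)*(p - 3)*(sqrt(2)*p + 1)^2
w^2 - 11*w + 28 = (w - 7)*(w - 4)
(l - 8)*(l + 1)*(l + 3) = l^3 - 4*l^2 - 29*l - 24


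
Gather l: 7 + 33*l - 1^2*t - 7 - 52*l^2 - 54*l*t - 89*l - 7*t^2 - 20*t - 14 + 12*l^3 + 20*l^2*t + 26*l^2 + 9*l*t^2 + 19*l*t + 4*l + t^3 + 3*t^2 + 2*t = 12*l^3 + l^2*(20*t - 26) + l*(9*t^2 - 35*t - 52) + t^3 - 4*t^2 - 19*t - 14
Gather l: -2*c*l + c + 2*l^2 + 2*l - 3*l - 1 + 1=c + 2*l^2 + l*(-2*c - 1)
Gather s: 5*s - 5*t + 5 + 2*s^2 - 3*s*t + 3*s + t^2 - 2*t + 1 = 2*s^2 + s*(8 - 3*t) + t^2 - 7*t + 6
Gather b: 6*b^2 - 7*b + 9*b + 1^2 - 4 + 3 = 6*b^2 + 2*b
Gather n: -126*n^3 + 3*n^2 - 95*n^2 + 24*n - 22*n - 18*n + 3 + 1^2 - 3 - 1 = -126*n^3 - 92*n^2 - 16*n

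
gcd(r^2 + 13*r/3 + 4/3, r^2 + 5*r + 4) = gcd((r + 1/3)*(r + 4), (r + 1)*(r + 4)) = r + 4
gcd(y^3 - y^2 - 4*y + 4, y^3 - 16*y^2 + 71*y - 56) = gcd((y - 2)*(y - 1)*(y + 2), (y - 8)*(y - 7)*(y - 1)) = y - 1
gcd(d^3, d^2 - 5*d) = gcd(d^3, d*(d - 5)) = d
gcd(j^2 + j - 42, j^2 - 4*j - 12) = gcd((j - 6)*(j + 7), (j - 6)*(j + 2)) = j - 6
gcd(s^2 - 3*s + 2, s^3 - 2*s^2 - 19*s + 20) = s - 1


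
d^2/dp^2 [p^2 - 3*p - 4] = 2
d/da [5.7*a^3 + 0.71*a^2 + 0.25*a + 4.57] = 17.1*a^2 + 1.42*a + 0.25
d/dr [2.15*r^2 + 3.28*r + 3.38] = 4.3*r + 3.28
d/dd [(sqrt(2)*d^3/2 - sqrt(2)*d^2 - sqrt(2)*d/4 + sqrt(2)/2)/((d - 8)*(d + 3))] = sqrt(2)*(2*d^4 - 20*d^3 - 123*d^2 + 188*d + 34)/(4*(d^4 - 10*d^3 - 23*d^2 + 240*d + 576))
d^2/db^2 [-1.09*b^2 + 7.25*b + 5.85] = -2.18000000000000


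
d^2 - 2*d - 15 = (d - 5)*(d + 3)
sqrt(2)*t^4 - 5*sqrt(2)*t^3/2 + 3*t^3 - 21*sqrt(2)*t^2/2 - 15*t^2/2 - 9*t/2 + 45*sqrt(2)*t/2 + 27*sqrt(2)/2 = (t - 3)*(t - 3*sqrt(2)/2)*(t + 3*sqrt(2))*(sqrt(2)*t + sqrt(2)/2)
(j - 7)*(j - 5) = j^2 - 12*j + 35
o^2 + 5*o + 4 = (o + 1)*(o + 4)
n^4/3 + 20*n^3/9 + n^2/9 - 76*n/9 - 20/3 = (n/3 + 1/3)*(n - 2)*(n + 5/3)*(n + 6)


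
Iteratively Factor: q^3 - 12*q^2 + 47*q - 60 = (q - 4)*(q^2 - 8*q + 15) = (q - 5)*(q - 4)*(q - 3)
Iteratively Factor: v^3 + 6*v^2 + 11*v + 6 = (v + 1)*(v^2 + 5*v + 6) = (v + 1)*(v + 2)*(v + 3)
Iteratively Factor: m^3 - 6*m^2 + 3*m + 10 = (m + 1)*(m^2 - 7*m + 10) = (m - 5)*(m + 1)*(m - 2)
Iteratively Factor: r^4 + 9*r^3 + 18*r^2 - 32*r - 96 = (r + 4)*(r^3 + 5*r^2 - 2*r - 24) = (r - 2)*(r + 4)*(r^2 + 7*r + 12) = (r - 2)*(r + 3)*(r + 4)*(r + 4)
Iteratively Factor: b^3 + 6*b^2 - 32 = (b + 4)*(b^2 + 2*b - 8) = (b - 2)*(b + 4)*(b + 4)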